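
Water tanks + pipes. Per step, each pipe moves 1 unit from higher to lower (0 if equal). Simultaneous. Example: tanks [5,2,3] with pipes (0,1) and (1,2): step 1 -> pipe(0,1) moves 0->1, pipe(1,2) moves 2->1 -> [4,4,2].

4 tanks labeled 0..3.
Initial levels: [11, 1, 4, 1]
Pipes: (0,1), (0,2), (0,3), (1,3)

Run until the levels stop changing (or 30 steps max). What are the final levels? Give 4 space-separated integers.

Answer: 5 4 4 4

Derivation:
Step 1: flows [0->1,0->2,0->3,1=3] -> levels [8 2 5 2]
Step 2: flows [0->1,0->2,0->3,1=3] -> levels [5 3 6 3]
Step 3: flows [0->1,2->0,0->3,1=3] -> levels [4 4 5 4]
Step 4: flows [0=1,2->0,0=3,1=3] -> levels [5 4 4 4]
Step 5: flows [0->1,0->2,0->3,1=3] -> levels [2 5 5 5]
Step 6: flows [1->0,2->0,3->0,1=3] -> levels [5 4 4 4]
  -> period-2 cycle: step 6 state = step 4 state; never stabilizes
  -> state at step 30: (30-4) mod 2 = 0, same as step 4 -> [5 4 4 4]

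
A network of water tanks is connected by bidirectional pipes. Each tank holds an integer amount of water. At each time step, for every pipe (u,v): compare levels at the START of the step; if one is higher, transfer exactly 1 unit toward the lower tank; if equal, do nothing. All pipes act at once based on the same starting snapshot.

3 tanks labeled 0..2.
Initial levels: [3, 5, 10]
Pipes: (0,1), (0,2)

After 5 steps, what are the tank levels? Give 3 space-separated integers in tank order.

Step 1: flows [1->0,2->0] -> levels [5 4 9]
Step 2: flows [0->1,2->0] -> levels [5 5 8]
Step 3: flows [0=1,2->0] -> levels [6 5 7]
Step 4: flows [0->1,2->0] -> levels [6 6 6]
Step 5: flows [0=1,0=2] -> levels [6 6 6]

Answer: 6 6 6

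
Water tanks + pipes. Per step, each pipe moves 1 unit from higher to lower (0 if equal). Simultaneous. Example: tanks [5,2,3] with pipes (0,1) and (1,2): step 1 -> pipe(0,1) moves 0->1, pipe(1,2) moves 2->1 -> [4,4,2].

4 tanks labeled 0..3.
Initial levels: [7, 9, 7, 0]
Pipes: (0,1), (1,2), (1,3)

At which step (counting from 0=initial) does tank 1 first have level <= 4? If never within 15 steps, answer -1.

Answer: 5

Derivation:
Step 1: flows [1->0,1->2,1->3] -> levels [8 6 8 1]
Step 2: flows [0->1,2->1,1->3] -> levels [7 7 7 2]
Step 3: flows [0=1,1=2,1->3] -> levels [7 6 7 3]
Step 4: flows [0->1,2->1,1->3] -> levels [6 7 6 4]
Step 5: flows [1->0,1->2,1->3] -> levels [7 4 7 5]
Tank 1 first reaches <=4 at step 5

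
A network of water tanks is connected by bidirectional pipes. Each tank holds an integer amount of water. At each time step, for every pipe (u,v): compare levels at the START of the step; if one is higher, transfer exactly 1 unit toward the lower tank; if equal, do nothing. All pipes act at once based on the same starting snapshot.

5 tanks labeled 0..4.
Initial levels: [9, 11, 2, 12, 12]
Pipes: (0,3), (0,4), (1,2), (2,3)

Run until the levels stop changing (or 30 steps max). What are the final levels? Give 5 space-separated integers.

Step 1: flows [3->0,4->0,1->2,3->2] -> levels [11 10 4 10 11]
Step 2: flows [0->3,0=4,1->2,3->2] -> levels [10 9 6 10 11]
Step 3: flows [0=3,4->0,1->2,3->2] -> levels [11 8 8 9 10]
Step 4: flows [0->3,0->4,1=2,3->2] -> levels [9 8 9 9 11]
Step 5: flows [0=3,4->0,2->1,2=3] -> levels [10 9 8 9 10]
Step 6: flows [0->3,0=4,1->2,3->2] -> levels [9 8 10 9 10]
Step 7: flows [0=3,4->0,2->1,2->3] -> levels [10 9 8 10 9]
Step 8: flows [0=3,0->4,1->2,3->2] -> levels [9 8 10 9 10]
  -> period-2 cycle: step 8 state = step 6 state; never stabilizes
  -> state at step 30: (30-6) mod 2 = 0, same as step 6 -> [9 8 10 9 10]

Answer: 9 8 10 9 10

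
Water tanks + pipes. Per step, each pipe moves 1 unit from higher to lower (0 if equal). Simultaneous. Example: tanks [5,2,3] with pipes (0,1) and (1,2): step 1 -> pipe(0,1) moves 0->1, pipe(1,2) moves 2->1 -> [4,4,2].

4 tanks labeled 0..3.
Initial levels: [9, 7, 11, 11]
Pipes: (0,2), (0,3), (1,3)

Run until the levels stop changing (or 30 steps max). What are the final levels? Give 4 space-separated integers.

Step 1: flows [2->0,3->0,3->1] -> levels [11 8 10 9]
Step 2: flows [0->2,0->3,3->1] -> levels [9 9 11 9]
Step 3: flows [2->0,0=3,1=3] -> levels [10 9 10 9]
Step 4: flows [0=2,0->3,1=3] -> levels [9 9 10 10]
Step 5: flows [2->0,3->0,3->1] -> levels [11 10 9 8]
Step 6: flows [0->2,0->3,1->3] -> levels [9 9 10 10]
  -> period-2 cycle: step 6 state = step 4 state; never stabilizes
  -> state at step 30: (30-4) mod 2 = 0, same as step 4 -> [9 9 10 10]

Answer: 9 9 10 10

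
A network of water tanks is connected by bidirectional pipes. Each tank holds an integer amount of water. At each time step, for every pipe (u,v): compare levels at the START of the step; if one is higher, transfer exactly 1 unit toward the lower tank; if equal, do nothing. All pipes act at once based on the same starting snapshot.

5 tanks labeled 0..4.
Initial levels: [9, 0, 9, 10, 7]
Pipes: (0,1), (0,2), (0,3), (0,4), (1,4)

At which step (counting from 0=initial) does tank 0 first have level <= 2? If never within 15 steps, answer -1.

Step 1: flows [0->1,0=2,3->0,0->4,4->1] -> levels [8 2 9 9 7]
Step 2: flows [0->1,2->0,3->0,0->4,4->1] -> levels [8 4 8 8 7]
Step 3: flows [0->1,0=2,0=3,0->4,4->1] -> levels [6 6 8 8 7]
Step 4: flows [0=1,2->0,3->0,4->0,4->1] -> levels [9 7 7 7 5]
Step 5: flows [0->1,0->2,0->3,0->4,1->4] -> levels [5 7 8 8 7]
Step 6: flows [1->0,2->0,3->0,4->0,1=4] -> levels [9 6 7 7 6]
Step 7: flows [0->1,0->2,0->3,0->4,1=4] -> levels [5 7 8 8 7]
  -> period-2 cycle (repeats step 5); tank 0 never drops to <=2
Tank 0 never reaches <=2 within 15 steps

Answer: -1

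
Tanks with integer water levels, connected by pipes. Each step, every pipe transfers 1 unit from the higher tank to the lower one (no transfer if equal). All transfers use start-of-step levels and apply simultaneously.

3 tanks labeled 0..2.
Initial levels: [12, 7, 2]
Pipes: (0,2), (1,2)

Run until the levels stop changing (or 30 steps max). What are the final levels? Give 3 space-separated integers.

Step 1: flows [0->2,1->2] -> levels [11 6 4]
Step 2: flows [0->2,1->2] -> levels [10 5 6]
Step 3: flows [0->2,2->1] -> levels [9 6 6]
Step 4: flows [0->2,1=2] -> levels [8 6 7]
Step 5: flows [0->2,2->1] -> levels [7 7 7]
Step 6: flows [0=2,1=2] -> levels [7 7 7]
  -> stable (no change)

Answer: 7 7 7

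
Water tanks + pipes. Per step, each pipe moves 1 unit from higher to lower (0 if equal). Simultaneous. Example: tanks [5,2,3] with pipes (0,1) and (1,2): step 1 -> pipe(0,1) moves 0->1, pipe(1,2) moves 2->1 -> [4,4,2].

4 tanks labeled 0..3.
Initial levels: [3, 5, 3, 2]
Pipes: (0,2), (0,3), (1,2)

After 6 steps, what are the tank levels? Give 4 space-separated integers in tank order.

Answer: 4 4 3 2

Derivation:
Step 1: flows [0=2,0->3,1->2] -> levels [2 4 4 3]
Step 2: flows [2->0,3->0,1=2] -> levels [4 4 3 2]
Step 3: flows [0->2,0->3,1->2] -> levels [2 3 5 3]
Step 4: flows [2->0,3->0,2->1] -> levels [4 4 3 2]
  -> period-2 cycle: step 4 state = step 2 state
  -> state at step 6: (6-2) mod 2 = 0, same as step 2 -> [4 4 3 2]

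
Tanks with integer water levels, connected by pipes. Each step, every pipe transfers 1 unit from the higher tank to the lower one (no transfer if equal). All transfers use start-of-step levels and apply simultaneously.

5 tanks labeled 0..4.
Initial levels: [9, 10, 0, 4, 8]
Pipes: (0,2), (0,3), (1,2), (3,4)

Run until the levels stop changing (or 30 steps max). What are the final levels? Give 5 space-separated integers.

Answer: 7 7 5 5 7

Derivation:
Step 1: flows [0->2,0->3,1->2,4->3] -> levels [7 9 2 6 7]
Step 2: flows [0->2,0->3,1->2,4->3] -> levels [5 8 4 8 6]
Step 3: flows [0->2,3->0,1->2,3->4] -> levels [5 7 6 6 7]
Step 4: flows [2->0,3->0,1->2,4->3] -> levels [7 6 6 6 6]
Step 5: flows [0->2,0->3,1=2,3=4] -> levels [5 6 7 7 6]
Step 6: flows [2->0,3->0,2->1,3->4] -> levels [7 7 5 5 7]
Step 7: flows [0->2,0->3,1->2,4->3] -> levels [5 6 7 7 6]
  -> period-2 cycle: step 7 state = step 5 state; never stabilizes
  -> state at step 30: (30-5) mod 2 = 1, same as step 6 -> [7 7 5 5 7]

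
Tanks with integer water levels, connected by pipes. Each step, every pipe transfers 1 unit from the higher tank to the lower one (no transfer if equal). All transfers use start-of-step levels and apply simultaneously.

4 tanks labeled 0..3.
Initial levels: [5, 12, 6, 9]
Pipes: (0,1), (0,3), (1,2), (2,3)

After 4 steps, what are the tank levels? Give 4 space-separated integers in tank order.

Step 1: flows [1->0,3->0,1->2,3->2] -> levels [7 10 8 7]
Step 2: flows [1->0,0=3,1->2,2->3] -> levels [8 8 8 8]
Step 3: flows [0=1,0=3,1=2,2=3] -> levels [8 8 8 8]
  -> stable; steps 4..4 unchanged -> [8 8 8 8]

Answer: 8 8 8 8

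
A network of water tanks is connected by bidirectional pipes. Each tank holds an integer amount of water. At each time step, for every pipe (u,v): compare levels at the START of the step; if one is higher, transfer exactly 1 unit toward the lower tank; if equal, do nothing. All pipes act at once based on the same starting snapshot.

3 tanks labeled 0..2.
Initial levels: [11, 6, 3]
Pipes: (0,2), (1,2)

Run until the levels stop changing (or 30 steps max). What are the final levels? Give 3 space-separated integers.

Answer: 6 6 8

Derivation:
Step 1: flows [0->2,1->2] -> levels [10 5 5]
Step 2: flows [0->2,1=2] -> levels [9 5 6]
Step 3: flows [0->2,2->1] -> levels [8 6 6]
Step 4: flows [0->2,1=2] -> levels [7 6 7]
Step 5: flows [0=2,2->1] -> levels [7 7 6]
Step 6: flows [0->2,1->2] -> levels [6 6 8]
Step 7: flows [2->0,2->1] -> levels [7 7 6]
  -> period-2 cycle: step 7 state = step 5 state; never stabilizes
  -> state at step 30: (30-5) mod 2 = 1, same as step 6 -> [6 6 8]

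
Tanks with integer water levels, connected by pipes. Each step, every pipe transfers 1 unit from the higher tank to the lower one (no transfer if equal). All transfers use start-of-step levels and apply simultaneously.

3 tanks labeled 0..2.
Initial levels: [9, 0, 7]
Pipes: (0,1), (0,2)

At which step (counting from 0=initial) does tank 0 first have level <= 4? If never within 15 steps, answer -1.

Answer: 7

Derivation:
Step 1: flows [0->1,0->2] -> levels [7 1 8]
Step 2: flows [0->1,2->0] -> levels [7 2 7]
Step 3: flows [0->1,0=2] -> levels [6 3 7]
Step 4: flows [0->1,2->0] -> levels [6 4 6]
Step 5: flows [0->1,0=2] -> levels [5 5 6]
Step 6: flows [0=1,2->0] -> levels [6 5 5]
Step 7: flows [0->1,0->2] -> levels [4 6 6]
Tank 0 first reaches <=4 at step 7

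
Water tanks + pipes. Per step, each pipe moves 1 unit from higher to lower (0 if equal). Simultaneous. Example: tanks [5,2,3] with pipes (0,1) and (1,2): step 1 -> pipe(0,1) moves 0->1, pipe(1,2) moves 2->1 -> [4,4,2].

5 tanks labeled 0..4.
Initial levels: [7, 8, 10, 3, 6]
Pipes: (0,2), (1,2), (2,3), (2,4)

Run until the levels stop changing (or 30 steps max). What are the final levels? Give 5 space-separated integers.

Answer: 7 7 9 5 6

Derivation:
Step 1: flows [2->0,2->1,2->3,2->4] -> levels [8 9 6 4 7]
Step 2: flows [0->2,1->2,2->3,4->2] -> levels [7 8 8 5 6]
Step 3: flows [2->0,1=2,2->3,2->4] -> levels [8 8 5 6 7]
Step 4: flows [0->2,1->2,3->2,4->2] -> levels [7 7 9 5 6]
Step 5: flows [2->0,2->1,2->3,2->4] -> levels [8 8 5 6 7]
  -> period-2 cycle: step 5 state = step 3 state; never stabilizes
  -> state at step 30: (30-3) mod 2 = 1, same as step 4 -> [7 7 9 5 6]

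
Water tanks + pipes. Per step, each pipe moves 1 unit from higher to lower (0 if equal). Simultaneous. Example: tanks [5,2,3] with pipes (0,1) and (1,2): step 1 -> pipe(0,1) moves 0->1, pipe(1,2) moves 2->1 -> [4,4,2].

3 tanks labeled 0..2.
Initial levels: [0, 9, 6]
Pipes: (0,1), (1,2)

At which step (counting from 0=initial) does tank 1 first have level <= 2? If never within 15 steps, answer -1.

Answer: -1

Derivation:
Step 1: flows [1->0,1->2] -> levels [1 7 7]
Step 2: flows [1->0,1=2] -> levels [2 6 7]
Step 3: flows [1->0,2->1] -> levels [3 6 6]
Step 4: flows [1->0,1=2] -> levels [4 5 6]
Step 5: flows [1->0,2->1] -> levels [5 5 5]
Step 6: flows [0=1,1=2] -> levels [5 5 5]
  -> stable; tank 1 stays at 5 > 2
Tank 1 never reaches <=2 within 15 steps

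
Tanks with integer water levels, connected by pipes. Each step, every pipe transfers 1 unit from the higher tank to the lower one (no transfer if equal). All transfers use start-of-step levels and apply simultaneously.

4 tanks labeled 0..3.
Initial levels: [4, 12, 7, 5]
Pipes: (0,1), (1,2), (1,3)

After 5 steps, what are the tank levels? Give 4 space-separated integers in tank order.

Answer: 6 9 7 6

Derivation:
Step 1: flows [1->0,1->2,1->3] -> levels [5 9 8 6]
Step 2: flows [1->0,1->2,1->3] -> levels [6 6 9 7]
Step 3: flows [0=1,2->1,3->1] -> levels [6 8 8 6]
Step 4: flows [1->0,1=2,1->3] -> levels [7 6 8 7]
Step 5: flows [0->1,2->1,3->1] -> levels [6 9 7 6]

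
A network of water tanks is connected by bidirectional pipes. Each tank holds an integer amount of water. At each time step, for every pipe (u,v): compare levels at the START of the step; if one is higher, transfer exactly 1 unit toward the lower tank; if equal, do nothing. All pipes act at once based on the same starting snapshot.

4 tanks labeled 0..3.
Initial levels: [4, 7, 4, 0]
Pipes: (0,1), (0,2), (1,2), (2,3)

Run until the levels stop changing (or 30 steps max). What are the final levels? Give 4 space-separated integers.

Step 1: flows [1->0,0=2,1->2,2->3] -> levels [5 5 4 1]
Step 2: flows [0=1,0->2,1->2,2->3] -> levels [4 4 5 2]
Step 3: flows [0=1,2->0,2->1,2->3] -> levels [5 5 2 3]
Step 4: flows [0=1,0->2,1->2,3->2] -> levels [4 4 5 2]
  -> period-2 cycle: step 4 state = step 2 state; never stabilizes
  -> state at step 30: (30-2) mod 2 = 0, same as step 2 -> [4 4 5 2]

Answer: 4 4 5 2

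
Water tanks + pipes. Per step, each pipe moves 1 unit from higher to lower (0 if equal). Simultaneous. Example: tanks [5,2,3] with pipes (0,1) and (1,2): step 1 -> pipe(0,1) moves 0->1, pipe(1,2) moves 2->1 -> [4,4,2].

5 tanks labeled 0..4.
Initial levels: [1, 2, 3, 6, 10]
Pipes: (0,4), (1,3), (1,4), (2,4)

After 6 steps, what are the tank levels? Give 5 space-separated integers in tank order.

Step 1: flows [4->0,3->1,4->1,4->2] -> levels [2 4 4 5 7]
Step 2: flows [4->0,3->1,4->1,4->2] -> levels [3 6 5 4 4]
Step 3: flows [4->0,1->3,1->4,2->4] -> levels [4 4 4 5 5]
Step 4: flows [4->0,3->1,4->1,4->2] -> levels [5 6 5 4 2]
Step 5: flows [0->4,1->3,1->4,2->4] -> levels [4 4 4 5 5]
  -> period-2 cycle: step 5 state = step 3 state
  -> state at step 6: (6-3) mod 2 = 1, same as step 4 -> [5 6 5 4 2]

Answer: 5 6 5 4 2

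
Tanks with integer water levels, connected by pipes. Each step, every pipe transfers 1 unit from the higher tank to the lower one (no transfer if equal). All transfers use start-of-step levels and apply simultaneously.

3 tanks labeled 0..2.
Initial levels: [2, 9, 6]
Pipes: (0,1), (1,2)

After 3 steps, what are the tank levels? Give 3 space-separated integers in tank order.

Step 1: flows [1->0,1->2] -> levels [3 7 7]
Step 2: flows [1->0,1=2] -> levels [4 6 7]
Step 3: flows [1->0,2->1] -> levels [5 6 6]

Answer: 5 6 6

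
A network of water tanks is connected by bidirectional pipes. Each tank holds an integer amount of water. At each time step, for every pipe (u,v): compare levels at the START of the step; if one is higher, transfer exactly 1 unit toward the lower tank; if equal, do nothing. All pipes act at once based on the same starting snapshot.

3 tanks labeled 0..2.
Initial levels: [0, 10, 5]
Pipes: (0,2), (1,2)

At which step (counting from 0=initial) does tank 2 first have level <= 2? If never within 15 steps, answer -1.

Answer: -1

Derivation:
Step 1: flows [2->0,1->2] -> levels [1 9 5]
Step 2: flows [2->0,1->2] -> levels [2 8 5]
Step 3: flows [2->0,1->2] -> levels [3 7 5]
Step 4: flows [2->0,1->2] -> levels [4 6 5]
Step 5: flows [2->0,1->2] -> levels [5 5 5]
Step 6: flows [0=2,1=2] -> levels [5 5 5]
  -> stable; tank 2 stays at 5 > 2
Tank 2 never reaches <=2 within 15 steps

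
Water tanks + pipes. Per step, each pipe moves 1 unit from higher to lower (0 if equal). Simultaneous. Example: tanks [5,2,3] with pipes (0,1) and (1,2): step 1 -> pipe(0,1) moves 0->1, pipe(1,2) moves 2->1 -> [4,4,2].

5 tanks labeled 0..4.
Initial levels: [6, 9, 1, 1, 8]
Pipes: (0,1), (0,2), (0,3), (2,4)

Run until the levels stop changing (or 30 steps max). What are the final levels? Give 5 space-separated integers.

Step 1: flows [1->0,0->2,0->3,4->2] -> levels [5 8 3 2 7]
Step 2: flows [1->0,0->2,0->3,4->2] -> levels [4 7 5 3 6]
Step 3: flows [1->0,2->0,0->3,4->2] -> levels [5 6 5 4 5]
Step 4: flows [1->0,0=2,0->3,2=4] -> levels [5 5 5 5 5]
Step 5: flows [0=1,0=2,0=3,2=4] -> levels [5 5 5 5 5]
  -> stable (no change)

Answer: 5 5 5 5 5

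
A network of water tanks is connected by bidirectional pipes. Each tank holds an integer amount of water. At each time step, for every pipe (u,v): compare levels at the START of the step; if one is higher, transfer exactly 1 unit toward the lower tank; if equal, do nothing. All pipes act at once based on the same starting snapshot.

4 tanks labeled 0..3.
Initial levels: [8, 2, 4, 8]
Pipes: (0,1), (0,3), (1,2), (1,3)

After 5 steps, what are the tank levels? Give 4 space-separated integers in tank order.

Answer: 6 4 6 6

Derivation:
Step 1: flows [0->1,0=3,2->1,3->1] -> levels [7 5 3 7]
Step 2: flows [0->1,0=3,1->2,3->1] -> levels [6 6 4 6]
Step 3: flows [0=1,0=3,1->2,1=3] -> levels [6 5 5 6]
Step 4: flows [0->1,0=3,1=2,3->1] -> levels [5 7 5 5]
Step 5: flows [1->0,0=3,1->2,1->3] -> levels [6 4 6 6]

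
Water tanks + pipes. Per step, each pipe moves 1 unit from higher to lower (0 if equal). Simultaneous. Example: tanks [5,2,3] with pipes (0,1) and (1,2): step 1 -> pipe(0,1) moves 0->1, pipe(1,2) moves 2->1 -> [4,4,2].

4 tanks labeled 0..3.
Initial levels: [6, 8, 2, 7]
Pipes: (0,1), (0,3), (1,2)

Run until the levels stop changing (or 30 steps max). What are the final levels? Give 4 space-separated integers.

Answer: 5 6 5 7

Derivation:
Step 1: flows [1->0,3->0,1->2] -> levels [8 6 3 6]
Step 2: flows [0->1,0->3,1->2] -> levels [6 6 4 7]
Step 3: flows [0=1,3->0,1->2] -> levels [7 5 5 6]
Step 4: flows [0->1,0->3,1=2] -> levels [5 6 5 7]
Step 5: flows [1->0,3->0,1->2] -> levels [7 4 6 6]
Step 6: flows [0->1,0->3,2->1] -> levels [5 6 5 7]
  -> period-2 cycle: step 6 state = step 4 state; never stabilizes
  -> state at step 30: (30-4) mod 2 = 0, same as step 4 -> [5 6 5 7]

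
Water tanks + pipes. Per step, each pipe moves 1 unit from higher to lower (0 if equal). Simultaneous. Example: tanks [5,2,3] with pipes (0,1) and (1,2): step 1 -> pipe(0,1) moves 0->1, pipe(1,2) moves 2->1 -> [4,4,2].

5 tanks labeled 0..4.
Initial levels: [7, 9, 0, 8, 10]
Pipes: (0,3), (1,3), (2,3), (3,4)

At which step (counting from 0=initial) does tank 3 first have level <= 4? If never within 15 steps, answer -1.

Answer: 7

Derivation:
Step 1: flows [3->0,1->3,3->2,4->3] -> levels [8 8 1 8 9]
Step 2: flows [0=3,1=3,3->2,4->3] -> levels [8 8 2 8 8]
Step 3: flows [0=3,1=3,3->2,3=4] -> levels [8 8 3 7 8]
Step 4: flows [0->3,1->3,3->2,4->3] -> levels [7 7 4 9 7]
Step 5: flows [3->0,3->1,3->2,3->4] -> levels [8 8 5 5 8]
Step 6: flows [0->3,1->3,2=3,4->3] -> levels [7 7 5 8 7]
Step 7: flows [3->0,3->1,3->2,3->4] -> levels [8 8 6 4 8]
Tank 3 first reaches <=4 at step 7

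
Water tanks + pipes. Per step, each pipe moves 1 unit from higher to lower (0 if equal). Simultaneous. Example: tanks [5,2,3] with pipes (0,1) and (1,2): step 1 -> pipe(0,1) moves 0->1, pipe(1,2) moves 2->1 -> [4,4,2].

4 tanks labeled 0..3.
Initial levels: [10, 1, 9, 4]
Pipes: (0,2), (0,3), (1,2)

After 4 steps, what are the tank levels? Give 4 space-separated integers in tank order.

Step 1: flows [0->2,0->3,2->1] -> levels [8 2 9 5]
Step 2: flows [2->0,0->3,2->1] -> levels [8 3 7 6]
Step 3: flows [0->2,0->3,2->1] -> levels [6 4 7 7]
Step 4: flows [2->0,3->0,2->1] -> levels [8 5 5 6]

Answer: 8 5 5 6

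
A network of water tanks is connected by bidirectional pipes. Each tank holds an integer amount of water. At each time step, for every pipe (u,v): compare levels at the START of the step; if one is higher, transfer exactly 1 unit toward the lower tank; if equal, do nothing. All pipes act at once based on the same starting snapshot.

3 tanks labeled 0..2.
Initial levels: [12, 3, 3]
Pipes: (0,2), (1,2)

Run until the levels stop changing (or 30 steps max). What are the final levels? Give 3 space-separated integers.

Answer: 6 6 6

Derivation:
Step 1: flows [0->2,1=2] -> levels [11 3 4]
Step 2: flows [0->2,2->1] -> levels [10 4 4]
Step 3: flows [0->2,1=2] -> levels [9 4 5]
Step 4: flows [0->2,2->1] -> levels [8 5 5]
Step 5: flows [0->2,1=2] -> levels [7 5 6]
Step 6: flows [0->2,2->1] -> levels [6 6 6]
Step 7: flows [0=2,1=2] -> levels [6 6 6]
  -> stable (no change)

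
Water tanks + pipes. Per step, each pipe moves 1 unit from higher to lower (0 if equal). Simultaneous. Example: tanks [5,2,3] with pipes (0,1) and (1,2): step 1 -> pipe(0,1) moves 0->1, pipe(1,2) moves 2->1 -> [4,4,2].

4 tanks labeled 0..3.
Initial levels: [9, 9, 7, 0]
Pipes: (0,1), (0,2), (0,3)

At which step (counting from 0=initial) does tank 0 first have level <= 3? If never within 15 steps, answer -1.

Answer: -1

Derivation:
Step 1: flows [0=1,0->2,0->3] -> levels [7 9 8 1]
Step 2: flows [1->0,2->0,0->3] -> levels [8 8 7 2]
Step 3: flows [0=1,0->2,0->3] -> levels [6 8 8 3]
Step 4: flows [1->0,2->0,0->3] -> levels [7 7 7 4]
Step 5: flows [0=1,0=2,0->3] -> levels [6 7 7 5]
Step 6: flows [1->0,2->0,0->3] -> levels [7 6 6 6]
Step 7: flows [0->1,0->2,0->3] -> levels [4 7 7 7]
Step 8: flows [1->0,2->0,3->0] -> levels [7 6 6 6]
  -> period-2 cycle (repeats step 6); tank 0 never drops to <=3
Tank 0 never reaches <=3 within 15 steps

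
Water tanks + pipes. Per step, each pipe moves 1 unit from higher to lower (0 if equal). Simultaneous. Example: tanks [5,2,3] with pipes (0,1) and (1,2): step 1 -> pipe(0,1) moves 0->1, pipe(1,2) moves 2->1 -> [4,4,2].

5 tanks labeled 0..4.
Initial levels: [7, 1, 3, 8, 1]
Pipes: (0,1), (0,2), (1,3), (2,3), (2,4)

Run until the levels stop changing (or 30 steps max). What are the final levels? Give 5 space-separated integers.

Step 1: flows [0->1,0->2,3->1,3->2,2->4] -> levels [5 3 4 6 2]
Step 2: flows [0->1,0->2,3->1,3->2,2->4] -> levels [3 5 5 4 3]
Step 3: flows [1->0,2->0,1->3,2->3,2->4] -> levels [5 3 2 6 4]
Step 4: flows [0->1,0->2,3->1,3->2,4->2] -> levels [3 5 5 4 3]
  -> period-2 cycle: step 4 state = step 2 state; never stabilizes
  -> state at step 30: (30-2) mod 2 = 0, same as step 2 -> [3 5 5 4 3]

Answer: 3 5 5 4 3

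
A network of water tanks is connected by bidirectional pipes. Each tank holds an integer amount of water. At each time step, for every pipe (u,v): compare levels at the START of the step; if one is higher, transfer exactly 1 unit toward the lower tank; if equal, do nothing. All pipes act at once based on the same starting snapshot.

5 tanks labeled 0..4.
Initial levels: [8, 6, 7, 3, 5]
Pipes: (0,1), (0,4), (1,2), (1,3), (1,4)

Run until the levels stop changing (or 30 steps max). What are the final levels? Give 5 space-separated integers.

Answer: 6 8 5 5 5

Derivation:
Step 1: flows [0->1,0->4,2->1,1->3,1->4] -> levels [6 6 6 4 7]
Step 2: flows [0=1,4->0,1=2,1->3,4->1] -> levels [7 6 6 5 5]
Step 3: flows [0->1,0->4,1=2,1->3,1->4] -> levels [5 5 6 6 7]
Step 4: flows [0=1,4->0,2->1,3->1,4->1] -> levels [6 8 5 5 5]
Step 5: flows [1->0,0->4,1->2,1->3,1->4] -> levels [6 4 6 6 7]
Step 6: flows [0->1,4->0,2->1,3->1,4->1] -> levels [6 8 5 5 5]
  -> period-2 cycle: step 6 state = step 4 state; never stabilizes
  -> state at step 30: (30-4) mod 2 = 0, same as step 4 -> [6 8 5 5 5]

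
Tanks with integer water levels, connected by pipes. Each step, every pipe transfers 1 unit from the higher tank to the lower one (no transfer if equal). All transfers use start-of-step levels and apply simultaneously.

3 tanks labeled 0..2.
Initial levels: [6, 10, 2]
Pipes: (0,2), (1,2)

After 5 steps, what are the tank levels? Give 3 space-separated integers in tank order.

Step 1: flows [0->2,1->2] -> levels [5 9 4]
Step 2: flows [0->2,1->2] -> levels [4 8 6]
Step 3: flows [2->0,1->2] -> levels [5 7 6]
Step 4: flows [2->0,1->2] -> levels [6 6 6]
Step 5: flows [0=2,1=2] -> levels [6 6 6]

Answer: 6 6 6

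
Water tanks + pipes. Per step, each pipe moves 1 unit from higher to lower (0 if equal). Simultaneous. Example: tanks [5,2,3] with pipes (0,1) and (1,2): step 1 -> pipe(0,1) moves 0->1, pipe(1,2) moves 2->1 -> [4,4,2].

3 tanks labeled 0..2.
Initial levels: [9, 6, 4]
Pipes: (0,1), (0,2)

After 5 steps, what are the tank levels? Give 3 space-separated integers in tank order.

Step 1: flows [0->1,0->2] -> levels [7 7 5]
Step 2: flows [0=1,0->2] -> levels [6 7 6]
Step 3: flows [1->0,0=2] -> levels [7 6 6]
Step 4: flows [0->1,0->2] -> levels [5 7 7]
Step 5: flows [1->0,2->0] -> levels [7 6 6]

Answer: 7 6 6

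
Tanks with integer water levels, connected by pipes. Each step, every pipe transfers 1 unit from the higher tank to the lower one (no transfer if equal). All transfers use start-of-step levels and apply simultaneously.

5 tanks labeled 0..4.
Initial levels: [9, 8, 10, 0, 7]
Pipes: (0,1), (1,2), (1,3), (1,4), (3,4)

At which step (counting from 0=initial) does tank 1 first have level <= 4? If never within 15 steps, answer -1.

Answer: 4

Derivation:
Step 1: flows [0->1,2->1,1->3,1->4,4->3] -> levels [8 8 9 2 7]
Step 2: flows [0=1,2->1,1->3,1->4,4->3] -> levels [8 7 8 4 7]
Step 3: flows [0->1,2->1,1->3,1=4,4->3] -> levels [7 8 7 6 6]
Step 4: flows [1->0,1->2,1->3,1->4,3=4] -> levels [8 4 8 7 7]
Tank 1 first reaches <=4 at step 4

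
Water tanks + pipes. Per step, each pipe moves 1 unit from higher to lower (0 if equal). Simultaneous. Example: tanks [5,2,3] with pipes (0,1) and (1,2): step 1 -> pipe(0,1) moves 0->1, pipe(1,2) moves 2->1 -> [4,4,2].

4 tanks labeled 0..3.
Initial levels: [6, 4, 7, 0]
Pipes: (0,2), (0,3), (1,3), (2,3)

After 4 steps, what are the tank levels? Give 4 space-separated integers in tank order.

Answer: 4 3 4 6

Derivation:
Step 1: flows [2->0,0->3,1->3,2->3] -> levels [6 3 5 3]
Step 2: flows [0->2,0->3,1=3,2->3] -> levels [4 3 5 5]
Step 3: flows [2->0,3->0,3->1,2=3] -> levels [6 4 4 3]
Step 4: flows [0->2,0->3,1->3,2->3] -> levels [4 3 4 6]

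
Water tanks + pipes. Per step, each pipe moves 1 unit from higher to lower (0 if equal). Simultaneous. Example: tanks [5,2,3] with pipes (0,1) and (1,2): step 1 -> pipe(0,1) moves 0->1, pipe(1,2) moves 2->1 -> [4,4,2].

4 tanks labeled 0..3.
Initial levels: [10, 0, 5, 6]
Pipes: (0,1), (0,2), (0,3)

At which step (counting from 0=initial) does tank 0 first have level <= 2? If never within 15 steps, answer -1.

Answer: -1

Derivation:
Step 1: flows [0->1,0->2,0->3] -> levels [7 1 6 7]
Step 2: flows [0->1,0->2,0=3] -> levels [5 2 7 7]
Step 3: flows [0->1,2->0,3->0] -> levels [6 3 6 6]
Step 4: flows [0->1,0=2,0=3] -> levels [5 4 6 6]
Step 5: flows [0->1,2->0,3->0] -> levels [6 5 5 5]
Step 6: flows [0->1,0->2,0->3] -> levels [3 6 6 6]
Step 7: flows [1->0,2->0,3->0] -> levels [6 5 5 5]
  -> period-2 cycle (repeats step 5); tank 0 never drops to <=2
Tank 0 never reaches <=2 within 15 steps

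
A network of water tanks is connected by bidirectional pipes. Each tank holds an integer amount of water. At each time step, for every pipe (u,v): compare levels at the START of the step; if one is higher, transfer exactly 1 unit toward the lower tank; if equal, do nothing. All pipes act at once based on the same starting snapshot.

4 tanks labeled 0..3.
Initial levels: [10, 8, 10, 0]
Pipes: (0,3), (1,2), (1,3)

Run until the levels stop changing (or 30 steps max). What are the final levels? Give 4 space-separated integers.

Answer: 6 6 8 8

Derivation:
Step 1: flows [0->3,2->1,1->3] -> levels [9 8 9 2]
Step 2: flows [0->3,2->1,1->3] -> levels [8 8 8 4]
Step 3: flows [0->3,1=2,1->3] -> levels [7 7 8 6]
Step 4: flows [0->3,2->1,1->3] -> levels [6 7 7 8]
Step 5: flows [3->0,1=2,3->1] -> levels [7 8 7 6]
Step 6: flows [0->3,1->2,1->3] -> levels [6 6 8 8]
Step 7: flows [3->0,2->1,3->1] -> levels [7 8 7 6]
  -> period-2 cycle: step 7 state = step 5 state; never stabilizes
  -> state at step 30: (30-5) mod 2 = 1, same as step 6 -> [6 6 8 8]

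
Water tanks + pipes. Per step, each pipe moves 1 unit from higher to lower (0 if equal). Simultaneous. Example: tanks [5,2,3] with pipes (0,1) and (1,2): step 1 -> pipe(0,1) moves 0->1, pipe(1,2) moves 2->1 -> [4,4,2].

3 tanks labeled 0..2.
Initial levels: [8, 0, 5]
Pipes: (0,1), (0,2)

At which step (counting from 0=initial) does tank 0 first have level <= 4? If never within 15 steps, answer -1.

Step 1: flows [0->1,0->2] -> levels [6 1 6]
Step 2: flows [0->1,0=2] -> levels [5 2 6]
Step 3: flows [0->1,2->0] -> levels [5 3 5]
Step 4: flows [0->1,0=2] -> levels [4 4 5]
Tank 0 first reaches <=4 at step 4

Answer: 4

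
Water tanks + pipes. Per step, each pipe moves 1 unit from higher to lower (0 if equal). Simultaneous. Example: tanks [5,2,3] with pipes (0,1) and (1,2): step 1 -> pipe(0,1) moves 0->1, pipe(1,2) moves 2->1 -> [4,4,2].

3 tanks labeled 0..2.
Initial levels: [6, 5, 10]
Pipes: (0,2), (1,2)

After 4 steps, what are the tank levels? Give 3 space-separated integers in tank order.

Step 1: flows [2->0,2->1] -> levels [7 6 8]
Step 2: flows [2->0,2->1] -> levels [8 7 6]
Step 3: flows [0->2,1->2] -> levels [7 6 8]
  -> period-2 cycle: step 3 state = step 1 state
  -> state at step 4: (4-1) mod 2 = 1, same as step 2 -> [8 7 6]

Answer: 8 7 6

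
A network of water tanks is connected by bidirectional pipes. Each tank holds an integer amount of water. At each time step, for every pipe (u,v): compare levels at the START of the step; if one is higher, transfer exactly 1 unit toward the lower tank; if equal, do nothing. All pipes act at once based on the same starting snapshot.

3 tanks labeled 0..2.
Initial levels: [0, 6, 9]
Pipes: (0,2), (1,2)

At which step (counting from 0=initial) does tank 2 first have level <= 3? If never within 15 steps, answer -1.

Step 1: flows [2->0,2->1] -> levels [1 7 7]
Step 2: flows [2->0,1=2] -> levels [2 7 6]
Step 3: flows [2->0,1->2] -> levels [3 6 6]
Step 4: flows [2->0,1=2] -> levels [4 6 5]
Step 5: flows [2->0,1->2] -> levels [5 5 5]
Step 6: flows [0=2,1=2] -> levels [5 5 5]
  -> stable; tank 2 stays at 5 > 3
Tank 2 never reaches <=3 within 15 steps

Answer: -1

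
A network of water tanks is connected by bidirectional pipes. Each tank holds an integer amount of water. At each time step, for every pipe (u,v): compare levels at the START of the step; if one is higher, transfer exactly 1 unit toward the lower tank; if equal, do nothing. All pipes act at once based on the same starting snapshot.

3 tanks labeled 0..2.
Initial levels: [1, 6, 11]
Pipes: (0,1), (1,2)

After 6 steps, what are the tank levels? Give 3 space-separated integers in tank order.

Step 1: flows [1->0,2->1] -> levels [2 6 10]
Step 2: flows [1->0,2->1] -> levels [3 6 9]
Step 3: flows [1->0,2->1] -> levels [4 6 8]
Step 4: flows [1->0,2->1] -> levels [5 6 7]
Step 5: flows [1->0,2->1] -> levels [6 6 6]
Step 6: flows [0=1,1=2] -> levels [6 6 6]

Answer: 6 6 6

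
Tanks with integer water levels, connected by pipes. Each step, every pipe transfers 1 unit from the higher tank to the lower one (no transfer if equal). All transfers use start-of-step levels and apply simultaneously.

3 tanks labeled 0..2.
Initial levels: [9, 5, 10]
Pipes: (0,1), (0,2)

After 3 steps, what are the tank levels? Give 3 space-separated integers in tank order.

Step 1: flows [0->1,2->0] -> levels [9 6 9]
Step 2: flows [0->1,0=2] -> levels [8 7 9]
Step 3: flows [0->1,2->0] -> levels [8 8 8]

Answer: 8 8 8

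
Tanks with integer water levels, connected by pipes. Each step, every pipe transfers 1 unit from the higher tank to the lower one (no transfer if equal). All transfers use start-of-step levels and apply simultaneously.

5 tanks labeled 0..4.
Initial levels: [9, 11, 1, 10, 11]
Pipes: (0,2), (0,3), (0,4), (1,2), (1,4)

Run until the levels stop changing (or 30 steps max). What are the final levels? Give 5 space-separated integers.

Step 1: flows [0->2,3->0,4->0,1->2,1=4] -> levels [10 10 3 9 10]
Step 2: flows [0->2,0->3,0=4,1->2,1=4] -> levels [8 9 5 10 10]
Step 3: flows [0->2,3->0,4->0,1->2,4->1] -> levels [9 9 7 9 8]
Step 4: flows [0->2,0=3,0->4,1->2,1->4] -> levels [7 7 9 9 10]
Step 5: flows [2->0,3->0,4->0,2->1,4->1] -> levels [10 9 7 8 8]
Step 6: flows [0->2,0->3,0->4,1->2,1->4] -> levels [7 7 9 9 10]
  -> period-2 cycle: step 6 state = step 4 state; never stabilizes
  -> state at step 30: (30-4) mod 2 = 0, same as step 4 -> [7 7 9 9 10]

Answer: 7 7 9 9 10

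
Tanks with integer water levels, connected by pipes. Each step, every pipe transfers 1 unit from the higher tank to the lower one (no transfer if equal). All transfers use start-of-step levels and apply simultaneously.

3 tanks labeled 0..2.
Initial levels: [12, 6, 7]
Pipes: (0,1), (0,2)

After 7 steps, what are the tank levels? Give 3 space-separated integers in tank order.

Step 1: flows [0->1,0->2] -> levels [10 7 8]
Step 2: flows [0->1,0->2] -> levels [8 8 9]
Step 3: flows [0=1,2->0] -> levels [9 8 8]
Step 4: flows [0->1,0->2] -> levels [7 9 9]
Step 5: flows [1->0,2->0] -> levels [9 8 8]
  -> period-2 cycle: step 5 state = step 3 state
  -> state at step 7: (7-3) mod 2 = 0, same as step 3 -> [9 8 8]

Answer: 9 8 8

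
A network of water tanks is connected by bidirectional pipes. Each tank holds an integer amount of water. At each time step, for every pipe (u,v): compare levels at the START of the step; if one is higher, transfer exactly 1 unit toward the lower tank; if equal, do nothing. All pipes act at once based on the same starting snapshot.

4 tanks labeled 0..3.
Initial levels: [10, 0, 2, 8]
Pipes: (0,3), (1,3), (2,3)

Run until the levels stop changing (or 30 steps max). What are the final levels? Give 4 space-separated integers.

Step 1: flows [0->3,3->1,3->2] -> levels [9 1 3 7]
Step 2: flows [0->3,3->1,3->2] -> levels [8 2 4 6]
Step 3: flows [0->3,3->1,3->2] -> levels [7 3 5 5]
Step 4: flows [0->3,3->1,2=3] -> levels [6 4 5 5]
Step 5: flows [0->3,3->1,2=3] -> levels [5 5 5 5]
Step 6: flows [0=3,1=3,2=3] -> levels [5 5 5 5]
  -> stable (no change)

Answer: 5 5 5 5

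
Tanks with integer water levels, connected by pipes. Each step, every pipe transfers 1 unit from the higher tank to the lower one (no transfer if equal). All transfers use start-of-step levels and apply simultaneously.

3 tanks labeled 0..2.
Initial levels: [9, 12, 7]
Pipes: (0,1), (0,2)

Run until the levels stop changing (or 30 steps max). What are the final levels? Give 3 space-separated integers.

Answer: 8 10 10

Derivation:
Step 1: flows [1->0,0->2] -> levels [9 11 8]
Step 2: flows [1->0,0->2] -> levels [9 10 9]
Step 3: flows [1->0,0=2] -> levels [10 9 9]
Step 4: flows [0->1,0->2] -> levels [8 10 10]
Step 5: flows [1->0,2->0] -> levels [10 9 9]
  -> period-2 cycle: step 5 state = step 3 state; never stabilizes
  -> state at step 30: (30-3) mod 2 = 1, same as step 4 -> [8 10 10]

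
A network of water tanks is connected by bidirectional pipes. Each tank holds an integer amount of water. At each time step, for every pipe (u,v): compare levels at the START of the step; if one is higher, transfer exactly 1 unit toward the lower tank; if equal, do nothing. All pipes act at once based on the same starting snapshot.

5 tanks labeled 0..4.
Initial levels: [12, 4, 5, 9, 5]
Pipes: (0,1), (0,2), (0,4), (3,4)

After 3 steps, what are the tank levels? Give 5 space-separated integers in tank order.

Answer: 8 6 6 8 7

Derivation:
Step 1: flows [0->1,0->2,0->4,3->4] -> levels [9 5 6 8 7]
Step 2: flows [0->1,0->2,0->4,3->4] -> levels [6 6 7 7 9]
Step 3: flows [0=1,2->0,4->0,4->3] -> levels [8 6 6 8 7]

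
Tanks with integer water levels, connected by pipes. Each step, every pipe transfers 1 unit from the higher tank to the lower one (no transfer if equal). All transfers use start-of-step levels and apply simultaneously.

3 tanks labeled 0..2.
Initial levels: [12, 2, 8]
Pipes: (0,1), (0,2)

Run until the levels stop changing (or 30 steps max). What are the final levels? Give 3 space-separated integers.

Answer: 8 7 7

Derivation:
Step 1: flows [0->1,0->2] -> levels [10 3 9]
Step 2: flows [0->1,0->2] -> levels [8 4 10]
Step 3: flows [0->1,2->0] -> levels [8 5 9]
Step 4: flows [0->1,2->0] -> levels [8 6 8]
Step 5: flows [0->1,0=2] -> levels [7 7 8]
Step 6: flows [0=1,2->0] -> levels [8 7 7]
Step 7: flows [0->1,0->2] -> levels [6 8 8]
Step 8: flows [1->0,2->0] -> levels [8 7 7]
  -> period-2 cycle: step 8 state = step 6 state; never stabilizes
  -> state at step 30: (30-6) mod 2 = 0, same as step 6 -> [8 7 7]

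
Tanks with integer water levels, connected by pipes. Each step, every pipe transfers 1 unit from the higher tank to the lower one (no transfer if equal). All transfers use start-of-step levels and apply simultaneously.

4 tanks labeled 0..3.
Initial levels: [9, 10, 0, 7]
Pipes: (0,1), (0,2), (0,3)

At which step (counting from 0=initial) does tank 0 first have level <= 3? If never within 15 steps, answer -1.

Step 1: flows [1->0,0->2,0->3] -> levels [8 9 1 8]
Step 2: flows [1->0,0->2,0=3] -> levels [8 8 2 8]
Step 3: flows [0=1,0->2,0=3] -> levels [7 8 3 8]
Step 4: flows [1->0,0->2,3->0] -> levels [8 7 4 7]
Step 5: flows [0->1,0->2,0->3] -> levels [5 8 5 8]
Step 6: flows [1->0,0=2,3->0] -> levels [7 7 5 7]
Step 7: flows [0=1,0->2,0=3] -> levels [6 7 6 7]
Step 8: flows [1->0,0=2,3->0] -> levels [8 6 6 6]
Step 9: flows [0->1,0->2,0->3] -> levels [5 7 7 7]
Step 10: flows [1->0,2->0,3->0] -> levels [8 6 6 6]
  -> period-2 cycle (repeats step 8); tank 0 never drops to <=3
Tank 0 never reaches <=3 within 15 steps

Answer: -1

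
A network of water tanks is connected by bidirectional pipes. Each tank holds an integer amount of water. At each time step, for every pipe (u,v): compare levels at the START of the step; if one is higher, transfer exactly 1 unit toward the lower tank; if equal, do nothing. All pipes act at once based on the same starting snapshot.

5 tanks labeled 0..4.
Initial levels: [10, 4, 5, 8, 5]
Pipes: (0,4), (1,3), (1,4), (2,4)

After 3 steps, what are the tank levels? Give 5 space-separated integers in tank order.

Answer: 7 7 6 6 6

Derivation:
Step 1: flows [0->4,3->1,4->1,2=4] -> levels [9 6 5 7 5]
Step 2: flows [0->4,3->1,1->4,2=4] -> levels [8 6 5 6 7]
Step 3: flows [0->4,1=3,4->1,4->2] -> levels [7 7 6 6 6]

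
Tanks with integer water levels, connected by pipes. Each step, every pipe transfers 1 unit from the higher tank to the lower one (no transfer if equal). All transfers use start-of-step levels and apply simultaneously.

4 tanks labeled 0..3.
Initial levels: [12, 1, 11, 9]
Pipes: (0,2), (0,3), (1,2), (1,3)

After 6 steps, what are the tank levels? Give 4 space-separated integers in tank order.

Answer: 10 9 7 7

Derivation:
Step 1: flows [0->2,0->3,2->1,3->1] -> levels [10 3 11 9]
Step 2: flows [2->0,0->3,2->1,3->1] -> levels [10 5 9 9]
Step 3: flows [0->2,0->3,2->1,3->1] -> levels [8 7 9 9]
Step 4: flows [2->0,3->0,2->1,3->1] -> levels [10 9 7 7]
Step 5: flows [0->2,0->3,1->2,1->3] -> levels [8 7 9 9]
  -> period-2 cycle: step 5 state = step 3 state
  -> state at step 6: (6-3) mod 2 = 1, same as step 4 -> [10 9 7 7]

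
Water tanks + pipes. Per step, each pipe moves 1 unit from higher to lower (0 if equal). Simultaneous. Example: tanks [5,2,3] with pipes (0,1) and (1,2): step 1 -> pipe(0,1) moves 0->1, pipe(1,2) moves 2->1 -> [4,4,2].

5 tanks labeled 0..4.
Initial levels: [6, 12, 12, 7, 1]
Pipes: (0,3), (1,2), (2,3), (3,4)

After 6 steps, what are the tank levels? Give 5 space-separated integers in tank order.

Answer: 6 9 9 8 6

Derivation:
Step 1: flows [3->0,1=2,2->3,3->4] -> levels [7 12 11 6 2]
Step 2: flows [0->3,1->2,2->3,3->4] -> levels [6 11 11 7 3]
Step 3: flows [3->0,1=2,2->3,3->4] -> levels [7 11 10 6 4]
Step 4: flows [0->3,1->2,2->3,3->4] -> levels [6 10 10 7 5]
Step 5: flows [3->0,1=2,2->3,3->4] -> levels [7 10 9 6 6]
Step 6: flows [0->3,1->2,2->3,3=4] -> levels [6 9 9 8 6]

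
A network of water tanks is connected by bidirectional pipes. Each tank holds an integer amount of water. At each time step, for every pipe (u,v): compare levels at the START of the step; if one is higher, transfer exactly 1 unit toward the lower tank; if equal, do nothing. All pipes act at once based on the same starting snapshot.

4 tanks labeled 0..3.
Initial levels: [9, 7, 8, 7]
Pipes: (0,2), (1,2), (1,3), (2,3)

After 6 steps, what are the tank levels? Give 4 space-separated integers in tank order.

Answer: 7 7 10 7

Derivation:
Step 1: flows [0->2,2->1,1=3,2->3] -> levels [8 8 7 8]
Step 2: flows [0->2,1->2,1=3,3->2] -> levels [7 7 10 7]
Step 3: flows [2->0,2->1,1=3,2->3] -> levels [8 8 7 8]
  -> period-2 cycle: step 3 state = step 1 state
  -> state at step 6: (6-1) mod 2 = 1, same as step 2 -> [7 7 10 7]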